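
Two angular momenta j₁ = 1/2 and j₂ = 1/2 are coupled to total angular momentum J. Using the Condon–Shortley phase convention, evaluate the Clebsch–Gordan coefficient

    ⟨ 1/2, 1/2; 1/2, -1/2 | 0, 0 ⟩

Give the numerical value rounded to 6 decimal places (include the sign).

j₁+j₂−J=1  J+j₁−j₂=0  J−j₁+j₂=0  j₁+j₂+J+1=2
(j₁±m₁, j₂±m₂, J±M) = (1,0,0,1,0,0)
P² = 1/2
sum k=0..0:
  [0] +1/1 = 1
S = 1
C² = P²·S² = 1/2 ; C = +0.707107

+√(1/2) = +0.707107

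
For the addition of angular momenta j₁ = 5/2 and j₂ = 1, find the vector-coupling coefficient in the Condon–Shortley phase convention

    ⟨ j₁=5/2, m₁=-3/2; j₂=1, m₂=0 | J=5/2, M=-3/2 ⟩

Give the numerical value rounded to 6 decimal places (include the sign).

triangle: 1!·4!·1!/7! = 24/5040
(j±m)!: 1!·4!·1!·1!·1!·4! = 576
prefactor² = (2J+1)·Δ·N² = 576/35
  k=0: +1/(0!·1!·4!·1!·0!·0!) = 1/24
  k=1: −1/(1!·0!·3!·0!·1!·1!) = -1/6
Σ = -1/8  ⇒  CG² = 576/35·(-1/8)² = 9/35
CG = −√(9/35) = -0.507093

-0.507093  (= −√(9/35))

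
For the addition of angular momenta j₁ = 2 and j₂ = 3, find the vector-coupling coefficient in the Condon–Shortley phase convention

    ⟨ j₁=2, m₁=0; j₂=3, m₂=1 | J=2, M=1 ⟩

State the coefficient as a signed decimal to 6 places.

triangle: 3!×1!×3!/8! = 36/40320
(j±m)!: 2!×2!×4!×2!×3!×1! = 1152
prefactor² = (2J+1)×Δ×N² = 36/7
  k=1: −1/(1!×2!×1!×3!×0!×0!) = -1/12
  k=2: +1/(2!×1!×0!×2!×1!×1!) = 1/4
Σ = 1/6  ⇒  CG² = 36/7×1/6² = 1/7
CG = +√(1/7) = +0.377964

+0.377964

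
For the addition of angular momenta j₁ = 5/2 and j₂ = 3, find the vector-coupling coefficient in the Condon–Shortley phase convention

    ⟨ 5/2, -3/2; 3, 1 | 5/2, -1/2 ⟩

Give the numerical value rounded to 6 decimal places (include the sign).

+√(1/35) ≈ +0.169031

triangle: 3!×2!×3!/9! = 72/362880
(j±m)!: 1!×4!×4!×2!×2!×3! = 13824
prefactor² = (2J+1)×Δ×N² = 576/35
  k=2: +1/(2!×1!×2!×2!×0!×1!) = 1/8
  k=3: −1/(3!×0!×1!×1!×1!×2!) = -1/12
Σ = 1/24  ⇒  CG² = 576/35×1/24² = 1/35
CG = +√(1/35) = +0.169031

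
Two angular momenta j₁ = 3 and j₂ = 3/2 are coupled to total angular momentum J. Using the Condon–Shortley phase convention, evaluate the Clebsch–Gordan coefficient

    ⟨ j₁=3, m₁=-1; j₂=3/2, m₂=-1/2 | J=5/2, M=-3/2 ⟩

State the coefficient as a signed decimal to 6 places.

triangle: 2!×4!×1!/8! = 48/40320
(j±m)!: 2!×4!×1!×2!×1!×4! = 2304
prefactor² = (2J+1)×Δ×N² = 576/35
  k=0: +1/(0!×2!×4!×1!×0!×0!) = 1/48
  k=1: −1/(1!×1!×3!×0!×1!×1!) = -1/6
Σ = -7/48  ⇒  CG² = 576/35×(-7/48)² = 7/20
CG = −√(7/20) = -0.591608

−√(7/20) = -0.591608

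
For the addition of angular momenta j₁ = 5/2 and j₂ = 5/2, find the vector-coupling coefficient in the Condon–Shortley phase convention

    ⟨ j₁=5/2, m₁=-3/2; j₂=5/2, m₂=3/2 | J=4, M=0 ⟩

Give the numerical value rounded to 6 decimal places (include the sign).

-0.566947

√[9·1!4!4!/10! · 1!4!4!1!4!4!] = √(82944/175)
  +(−1)^0/∏(0,1,4,4,0,0)! = 1/576  (running 1/576)
  +(−1)^1/∏(1,0,3,3,1,1)! = -1/36  (running -5/192)
⟨..|..⟩ = √(82944/175)·(-5/192) = -0.566947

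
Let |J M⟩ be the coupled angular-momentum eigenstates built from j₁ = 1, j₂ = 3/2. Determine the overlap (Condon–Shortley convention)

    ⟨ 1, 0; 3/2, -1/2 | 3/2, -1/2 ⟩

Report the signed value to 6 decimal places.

+√(1/15) ≈ +0.258199

j₁+j₂−J=1  J+j₁−j₂=1  J−j₁+j₂=2  j₁+j₂+J+1=5
(j₁±m₁, j₂±m₂, J±M) = (1,1,1,2,1,2)
P² = 4/15
sum k=0..1:
  [0] +1/1 = 1
  [1] −1/2 = -1/2
S = 1/2
C² = P²·S² = 1/15 ; C = +0.258199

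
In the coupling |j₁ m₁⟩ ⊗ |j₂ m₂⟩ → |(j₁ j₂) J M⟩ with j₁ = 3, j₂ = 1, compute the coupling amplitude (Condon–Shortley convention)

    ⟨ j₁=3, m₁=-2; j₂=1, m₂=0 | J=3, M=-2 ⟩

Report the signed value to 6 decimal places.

triangle: 1!×5!×1!/8! = 120/40320
(j±m)!: 1!×5!×1!×1!×1!×5! = 14400
prefactor² = (2J+1)×Δ×N² = 300
  k=0: +1/(0!×1!×5!×1!×0!×0!) = 1/120
  k=1: −1/(1!×0!×4!×0!×1!×1!) = -1/24
Σ = -1/30  ⇒  CG² = 300×(-1/30)² = 1/3
CG = −√(1/3) = -0.577350

−√(1/3) = -0.577350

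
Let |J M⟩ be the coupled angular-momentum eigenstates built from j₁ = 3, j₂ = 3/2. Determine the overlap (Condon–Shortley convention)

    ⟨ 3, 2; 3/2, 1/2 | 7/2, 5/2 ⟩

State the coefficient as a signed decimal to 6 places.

j₁+j₂−J=1  J+j₁−j₂=5  J−j₁+j₂=2  j₁+j₂+J+1=9
(j₁±m₁, j₂±m₂, J±M) = (5,1,2,1,6,1)
P² = 6400/7
sum k=0..1:
  [0] +1/48 = 1/48
  [1] −1/120 = -1/120
S = 1/80
C² = P²·S² = 1/7 ; C = +0.377964

+√(1/7) = +0.377964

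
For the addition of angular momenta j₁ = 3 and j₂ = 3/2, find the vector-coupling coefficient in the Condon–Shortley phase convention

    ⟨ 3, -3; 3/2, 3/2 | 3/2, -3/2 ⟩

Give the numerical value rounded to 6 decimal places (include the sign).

-0.755929

j₁+j₂−J=3  J+j₁−j₂=3  J−j₁+j₂=0  j₁+j₂+J+1=7
(j₁±m₁, j₂±m₂, J±M) = (0,6,3,0,0,3)
P² = 5184/7
sum k=3..3:
  [3] −1/36 = -1/36
S = -1/36
C² = P²·S² = 4/7 ; C = -0.755929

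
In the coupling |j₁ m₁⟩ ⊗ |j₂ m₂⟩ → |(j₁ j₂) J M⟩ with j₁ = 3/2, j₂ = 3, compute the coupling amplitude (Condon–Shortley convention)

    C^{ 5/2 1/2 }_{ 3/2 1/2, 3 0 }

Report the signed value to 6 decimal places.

triangle: 2!*1!*4!/8! = 48/40320
(j±m)!: 2!*1!*3!*3!*3!*2! = 864
prefactor² = (2J+1)*Δ*N² = 216/35
  k=0: +1/(0!*2!*1!*3!*0!*1!) = 1/12
  k=1: −1/(1!*1!*0!*2!*1!*2!) = -1/4
Σ = -1/6  ⇒  CG² = 216/35*(-1/6)² = 6/35
CG = −√(6/35) = -0.414039

−√(6/35) ≈ -0.414039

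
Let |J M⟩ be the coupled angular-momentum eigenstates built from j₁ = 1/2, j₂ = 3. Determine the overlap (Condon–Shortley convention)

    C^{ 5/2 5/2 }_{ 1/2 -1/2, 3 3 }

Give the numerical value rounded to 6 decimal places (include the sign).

j₁+j₂−J=1  J+j₁−j₂=0  J−j₁+j₂=5  j₁+j₂+J+1=7
(j₁±m₁, j₂±m₂, J±M) = (0,1,6,0,5,0)
P² = 86400/7
sum k=1..1:
  [1] −1/120 = -1/120
S = -1/120
C² = P²·S² = 6/7 ; C = -0.925820

−√(6/7) = -0.925820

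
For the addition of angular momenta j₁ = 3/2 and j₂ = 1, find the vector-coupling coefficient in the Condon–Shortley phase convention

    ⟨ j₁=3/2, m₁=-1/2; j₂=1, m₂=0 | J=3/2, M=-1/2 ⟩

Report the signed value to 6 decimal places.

−√(1/15) = -0.258199

triangle: 1!*2!*1!/5! = 2/120
(j±m)!: 1!*2!*1!*1!*1!*2! = 4
prefactor² = (2J+1)*Δ*N² = 4/15
  k=0: +1/(0!*1!*2!*1!*0!*0!) = 1/2
  k=1: −1/(1!*0!*1!*0!*1!*1!) = -1
Σ = -1/2  ⇒  CG² = 4/15*(-1/2)² = 1/15
CG = −√(1/15) = -0.258199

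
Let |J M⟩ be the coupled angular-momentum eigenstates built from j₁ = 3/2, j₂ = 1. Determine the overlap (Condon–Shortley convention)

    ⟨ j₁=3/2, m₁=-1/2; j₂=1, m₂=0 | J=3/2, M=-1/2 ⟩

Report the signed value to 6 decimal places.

triangle: 1!·2!·1!/5! = 2/120
(j±m)!: 1!·2!·1!·1!·1!·2! = 4
prefactor² = (2J+1)·Δ·N² = 4/15
  k=0: +1/(0!·1!·2!·1!·0!·0!) = 1/2
  k=1: −1/(1!·0!·1!·0!·1!·1!) = -1
Σ = -1/2  ⇒  CG² = 4/15·(-1/2)² = 1/15
CG = −√(1/15) = -0.258199

−√(1/15) ≈ -0.258199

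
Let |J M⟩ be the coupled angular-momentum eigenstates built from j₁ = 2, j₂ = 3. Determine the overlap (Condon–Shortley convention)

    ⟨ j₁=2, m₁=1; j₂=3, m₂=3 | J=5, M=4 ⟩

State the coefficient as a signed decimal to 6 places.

triangle: 0!×4!×6!/11! = 17280/39916800
(j±m)!: 3!×1!×6!×0!×9!×1! = 1567641600
prefactor² = (2J+1)×Δ×N² = 7464960
  k=0: +1/(0!×0!×1!×6!×3!×0!) = 1/4320
Σ = 1/4320  ⇒  CG² = 7464960×1/4320² = 2/5
CG = +√(2/5) = +0.632456

+0.632456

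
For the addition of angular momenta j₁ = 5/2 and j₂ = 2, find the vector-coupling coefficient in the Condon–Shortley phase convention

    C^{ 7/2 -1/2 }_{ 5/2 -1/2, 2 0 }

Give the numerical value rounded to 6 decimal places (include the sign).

√[8·1!4!3!/9! · 2!3!2!2!3!4!] = √(768/35)
  +(−1)^0/∏(0,1,3,2,1,1)! = 1/12  (running 1/12)
  +(−1)^1/∏(1,0,2,1,2,2)! = -1/8  (running -1/24)
⟨..|..⟩ = √(768/35)·(-1/24) = -0.195180

−√(4/105) = -0.195180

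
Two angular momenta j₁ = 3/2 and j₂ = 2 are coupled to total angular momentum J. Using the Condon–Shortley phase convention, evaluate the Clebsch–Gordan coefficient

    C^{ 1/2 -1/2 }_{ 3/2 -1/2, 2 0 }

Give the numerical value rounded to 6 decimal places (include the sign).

√[2·3!0!1!/5! · 1!2!2!2!0!1!] = √(4/5)
  +(−1)^2/∏(2,1,0,0,0,1)! = 1/2  (running 1/2)
⟨..|..⟩ = √(4/5)·(1/2) = +0.447214

+√(1/5) ≈ +0.447214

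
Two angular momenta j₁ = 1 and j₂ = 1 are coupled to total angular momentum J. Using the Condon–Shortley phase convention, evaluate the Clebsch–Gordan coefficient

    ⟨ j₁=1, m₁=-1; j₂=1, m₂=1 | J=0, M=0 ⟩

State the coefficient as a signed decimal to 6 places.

+√(1/3) ≈ +0.577350

√[1·2!0!0!/3! · 0!2!2!0!0!0!] = √(4/3)
  +(−1)^2/∏(2,0,0,0,0,0)! = 1/2  (running 1/2)
⟨..|..⟩ = √(4/3)·(1/2) = +0.577350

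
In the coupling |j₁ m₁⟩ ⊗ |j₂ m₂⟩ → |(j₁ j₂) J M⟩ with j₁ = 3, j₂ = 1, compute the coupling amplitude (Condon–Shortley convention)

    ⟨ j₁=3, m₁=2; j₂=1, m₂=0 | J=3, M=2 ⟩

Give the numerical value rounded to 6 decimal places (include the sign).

+√(1/3) ≈ +0.577350

triangle: 1!·5!·1!/8! = 120/40320
(j±m)!: 5!·1!·1!·1!·5!·1! = 14400
prefactor² = (2J+1)·Δ·N² = 300
  k=0: +1/(0!·1!·1!·1!·4!·0!) = 1/24
  k=1: −1/(1!·0!·0!·0!·5!·1!) = -1/120
Σ = 1/30  ⇒  CG² = 300·1/30² = 1/3
CG = +√(1/3) = +0.577350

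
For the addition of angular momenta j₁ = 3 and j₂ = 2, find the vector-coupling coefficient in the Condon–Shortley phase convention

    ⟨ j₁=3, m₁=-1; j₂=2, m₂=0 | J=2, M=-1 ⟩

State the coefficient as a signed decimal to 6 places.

triangle: 3!*3!*1!/8! = 36/40320
(j±m)!: 2!*4!*2!*2!*1!*3! = 1152
prefactor² = (2J+1)*Δ*N² = 36/7
  k=1: −1/(1!*2!*3!*1!*0!*0!) = -1/12
  k=2: +1/(2!*1!*2!*0!*1!*1!) = 1/4
Σ = 1/6  ⇒  CG² = 36/7*1/6² = 1/7
CG = +√(1/7) = +0.377964

+0.377964  (= +√(1/7))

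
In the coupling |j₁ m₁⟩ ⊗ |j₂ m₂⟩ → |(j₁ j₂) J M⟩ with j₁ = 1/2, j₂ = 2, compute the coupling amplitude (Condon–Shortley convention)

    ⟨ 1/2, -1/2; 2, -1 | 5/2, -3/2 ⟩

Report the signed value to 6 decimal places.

+0.894427  (= +√(4/5))

triangle: 0!*1!*4!/6! = 24/720
(j±m)!: 0!*1!*1!*3!*1!*4! = 144
prefactor² = (2J+1)*Δ*N² = 144/5
  k=0: +1/(0!*0!*1!*1!*0!*3!) = 1/6
Σ = 1/6  ⇒  CG² = 144/5*1/6² = 4/5
CG = +√(4/5) = +0.894427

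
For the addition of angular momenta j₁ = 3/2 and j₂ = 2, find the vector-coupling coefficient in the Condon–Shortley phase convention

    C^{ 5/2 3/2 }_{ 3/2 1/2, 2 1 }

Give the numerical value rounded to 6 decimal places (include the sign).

−√(1/35) = -0.169031

j₁+j₂−J=1  J+j₁−j₂=2  J−j₁+j₂=3  j₁+j₂+J+1=7
(j₁±m₁, j₂±m₂, J±M) = (2,1,3,1,4,1)
P² = 144/35
sum k=0..1:
  [0] +1/6 = 1/6
  [1] −1/4 = -1/4
S = -1/12
C² = P²·S² = 1/35 ; C = -0.169031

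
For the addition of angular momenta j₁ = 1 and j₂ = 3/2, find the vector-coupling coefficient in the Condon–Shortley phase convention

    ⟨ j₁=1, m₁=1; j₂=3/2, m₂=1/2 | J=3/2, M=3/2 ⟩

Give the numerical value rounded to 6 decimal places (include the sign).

√[4·1!1!2!/5! · 2!0!2!1!3!0!] = √(8/5)
  +(−1)^0/∏(0,1,0,2,1,0)! = 1/2  (running 1/2)
⟨..|..⟩ = √(8/5)·(1/2) = +0.632456

+√(2/5) ≈ +0.632456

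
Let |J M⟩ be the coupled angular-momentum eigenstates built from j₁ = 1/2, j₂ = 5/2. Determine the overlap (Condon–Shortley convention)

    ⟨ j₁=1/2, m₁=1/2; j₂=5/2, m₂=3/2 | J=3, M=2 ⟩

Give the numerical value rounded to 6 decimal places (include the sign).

triangle: 0!·1!·5!/7! = 120/5040
(j±m)!: 1!·0!·4!·1!·5!·1! = 2880
prefactor² = (2J+1)·Δ·N² = 480
  k=0: +1/(0!·0!·0!·4!·1!·1!) = 1/24
Σ = 1/24  ⇒  CG² = 480·1/24² = 5/6
CG = +√(5/6) = +0.912871

+√(5/6) ≈ +0.912871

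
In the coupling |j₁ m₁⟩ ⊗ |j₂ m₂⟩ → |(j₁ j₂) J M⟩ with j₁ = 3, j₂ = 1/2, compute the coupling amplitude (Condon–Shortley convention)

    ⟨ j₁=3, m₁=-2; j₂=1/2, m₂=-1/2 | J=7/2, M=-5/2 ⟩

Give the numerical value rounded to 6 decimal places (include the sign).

+0.925820  (= +√(6/7))

√[8·0!6!1!/8! · 1!5!0!1!1!6!] = √(86400/7)
  +(−1)^0/∏(0,0,5,0,1,1)! = 1/120  (running 1/120)
⟨..|..⟩ = √(86400/7)·(1/120) = +0.925820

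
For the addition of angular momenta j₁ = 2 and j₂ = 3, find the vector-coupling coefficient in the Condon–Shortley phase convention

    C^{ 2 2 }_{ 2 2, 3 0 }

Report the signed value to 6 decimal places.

√[5·3!1!3!/8! · 4!0!3!3!4!0!] = √(648/7)
  +(−1)^0/∏(0,3,0,3,1,0)! = 1/36  (running 1/36)
⟨..|..⟩ = √(648/7)·(1/36) = +0.267261

+√(1/14) = +0.267261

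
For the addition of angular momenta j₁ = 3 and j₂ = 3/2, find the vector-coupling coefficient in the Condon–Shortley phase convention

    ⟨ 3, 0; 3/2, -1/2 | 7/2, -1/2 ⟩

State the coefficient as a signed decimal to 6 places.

+0.308607

√[8·1!5!2!/9! · 3!3!1!2!3!4!] = √(384/7)
  +(−1)^0/∏(0,1,3,1,2,1)! = 1/12  (running 1/12)
  +(−1)^1/∏(1,0,2,0,3,2)! = -1/24  (running 1/24)
⟨..|..⟩ = √(384/7)·(1/24) = +0.308607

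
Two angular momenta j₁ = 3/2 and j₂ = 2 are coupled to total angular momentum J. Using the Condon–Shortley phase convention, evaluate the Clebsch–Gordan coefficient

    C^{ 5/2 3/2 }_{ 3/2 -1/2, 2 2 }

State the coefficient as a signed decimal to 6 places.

−√(16/35) = -0.676123

triangle: 1!*2!*3!/7! = 12/5040
(j±m)!: 1!*2!*4!*0!*4!*1! = 1152
prefactor² = (2J+1)*Δ*N² = 576/35
  k=1: −1/(1!*0!*1!*3!*1!*0!) = -1/6
Σ = -1/6  ⇒  CG² = 576/35*(-1/6)² = 16/35
CG = −√(16/35) = -0.676123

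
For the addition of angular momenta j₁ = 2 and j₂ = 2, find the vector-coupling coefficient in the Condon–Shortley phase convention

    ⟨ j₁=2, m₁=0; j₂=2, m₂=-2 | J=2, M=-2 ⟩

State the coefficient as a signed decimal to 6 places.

triangle: 2!*2!*2!/7! = 8/5040
(j±m)!: 2!*2!*0!*4!*0!*4! = 2304
prefactor² = (2J+1)*Δ*N² = 128/7
  k=0: +1/(0!*2!*2!*0!*0!*2!) = 1/8
Σ = 1/8  ⇒  CG² = 128/7*1/8² = 2/7
CG = +√(2/7) = +0.534522

+√(2/7) ≈ +0.534522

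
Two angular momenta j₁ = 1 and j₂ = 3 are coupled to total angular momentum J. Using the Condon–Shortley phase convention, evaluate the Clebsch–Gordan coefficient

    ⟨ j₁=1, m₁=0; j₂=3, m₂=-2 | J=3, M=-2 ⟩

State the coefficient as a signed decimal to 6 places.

+√(1/3) = +0.577350

j₁+j₂−J=1  J+j₁−j₂=1  J−j₁+j₂=5  j₁+j₂+J+1=8
(j₁±m₁, j₂±m₂, J±M) = (1,1,1,5,1,5)
P² = 300
sum k=0..1:
  [0] +1/24 = 1/24
  [1] −1/120 = -1/120
S = 1/30
C² = P²·S² = 1/3 ; C = +0.577350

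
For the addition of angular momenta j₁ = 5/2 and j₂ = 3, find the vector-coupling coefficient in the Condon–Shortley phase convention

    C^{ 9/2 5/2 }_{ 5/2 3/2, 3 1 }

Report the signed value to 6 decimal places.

+√(10/99) = +0.317821

√[10·1!4!5!/11! · 4!1!4!2!7!2!] = √(92160/11)
  +(−1)^0/∏(0,1,1,4,3,1)! = 1/144  (running 1/144)
  +(−1)^1/∏(1,0,0,3,4,2)! = -1/288  (running 1/288)
⟨..|..⟩ = √(92160/11)·(1/288) = +0.317821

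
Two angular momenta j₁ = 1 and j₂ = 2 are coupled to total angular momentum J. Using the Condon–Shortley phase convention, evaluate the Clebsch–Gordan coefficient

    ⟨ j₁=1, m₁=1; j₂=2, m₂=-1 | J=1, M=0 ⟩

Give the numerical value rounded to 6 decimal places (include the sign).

j₁+j₂−J=2  J+j₁−j₂=0  J−j₁+j₂=2  j₁+j₂+J+1=5
(j₁±m₁, j₂±m₂, J±M) = (2,0,1,3,1,1)
P² = 6/5
sum k=0..0:
  [0] +1/2 = 1/2
S = 1/2
C² = P²·S² = 3/10 ; C = +0.547723

+√(3/10) ≈ +0.547723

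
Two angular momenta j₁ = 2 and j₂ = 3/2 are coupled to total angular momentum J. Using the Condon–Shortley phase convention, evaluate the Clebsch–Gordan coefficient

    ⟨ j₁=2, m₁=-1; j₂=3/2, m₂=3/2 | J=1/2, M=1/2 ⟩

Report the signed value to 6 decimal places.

√[2·3!1!0!/5! · 1!3!3!0!1!0!] = √(18/5)
  +(−1)^3/∏(3,0,0,0,1,0)! = -1/6  (running -1/6)
⟨..|..⟩ = √(18/5)·(-1/6) = -0.316228

-0.316228  (= −√(1/10))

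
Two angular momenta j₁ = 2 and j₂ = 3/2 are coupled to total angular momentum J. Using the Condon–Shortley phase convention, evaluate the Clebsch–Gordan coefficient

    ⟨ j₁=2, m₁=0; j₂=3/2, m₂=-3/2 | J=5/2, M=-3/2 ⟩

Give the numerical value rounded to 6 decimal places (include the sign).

√[6·1!3!2!/7! · 2!2!0!3!1!4!] = √(288/35)
  +(−1)^0/∏(0,1,2,0,1,2)! = 1/4  (running 1/4)
⟨..|..⟩ = √(288/35)·(1/4) = +0.717137

+√(18/35) ≈ +0.717137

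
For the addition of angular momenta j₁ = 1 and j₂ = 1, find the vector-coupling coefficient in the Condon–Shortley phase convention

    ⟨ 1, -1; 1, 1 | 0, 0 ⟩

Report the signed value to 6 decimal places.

+0.577350

√[1·2!0!0!/3! · 0!2!2!0!0!0!] = √(4/3)
  +(−1)^2/∏(2,0,0,0,0,0)! = 1/2  (running 1/2)
⟨..|..⟩ = √(4/3)·(1/2) = +0.577350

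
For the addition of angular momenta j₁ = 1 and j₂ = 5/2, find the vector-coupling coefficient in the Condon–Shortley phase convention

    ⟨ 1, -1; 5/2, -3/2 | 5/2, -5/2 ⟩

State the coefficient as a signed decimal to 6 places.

√[6·1!1!4!/7! · 0!2!1!4!0!5!] = √(1152/7)
  +(−1)^1/∏(1,0,1,0,0,4)! = -1/24  (running -1/24)
⟨..|..⟩ = √(1152/7)·(-1/24) = -0.534522

-0.534522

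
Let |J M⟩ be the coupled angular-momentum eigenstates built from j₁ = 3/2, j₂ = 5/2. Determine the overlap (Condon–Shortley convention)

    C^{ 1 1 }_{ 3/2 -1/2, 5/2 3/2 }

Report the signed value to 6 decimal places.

√[3·3!0!2!/6! · 1!2!4!1!2!0!] = √(24/5)
  +(−1)^2/∏(2,1,0,2,0,0)! = 1/4  (running 1/4)
⟨..|..⟩ = √(24/5)·(1/4) = +0.547723

+0.547723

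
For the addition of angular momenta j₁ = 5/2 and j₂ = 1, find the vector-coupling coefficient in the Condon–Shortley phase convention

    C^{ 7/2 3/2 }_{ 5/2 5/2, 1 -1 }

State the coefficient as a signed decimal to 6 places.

+0.218218

j₁+j₂−J=0  J+j₁−j₂=5  J−j₁+j₂=2  j₁+j₂+J+1=8
(j₁±m₁, j₂±m₂, J±M) = (5,0,0,2,5,2)
P² = 19200/7
sum k=0..0:
  [0] +1/240 = 1/240
S = 1/240
C² = P²·S² = 1/21 ; C = +0.218218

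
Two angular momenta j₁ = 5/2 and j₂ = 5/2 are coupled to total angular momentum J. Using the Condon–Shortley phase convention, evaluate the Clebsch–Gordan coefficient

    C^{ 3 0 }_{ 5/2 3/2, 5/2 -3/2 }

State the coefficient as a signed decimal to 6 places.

+0.521749

triangle: 2!*3!*3!/9! = 72/362880
(j±m)!: 4!*1!*1!*4!*3!*3! = 20736
prefactor² = (2J+1)*Δ*N² = 144/5
  k=0: +1/(0!*2!*1!*1!*2!*2!) = 1/8
  k=1: −1/(1!*1!*0!*0!*3!*3!) = -1/36
Σ = 7/72  ⇒  CG² = 144/5*7/72² = 49/180
CG = +√(49/180) = +0.521749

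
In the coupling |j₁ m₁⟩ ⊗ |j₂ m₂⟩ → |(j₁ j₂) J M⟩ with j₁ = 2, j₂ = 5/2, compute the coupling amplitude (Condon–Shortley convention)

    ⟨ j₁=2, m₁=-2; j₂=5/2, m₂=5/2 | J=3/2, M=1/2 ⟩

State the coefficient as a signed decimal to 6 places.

triangle: 3!·1!·2!/7! = 12/5040
(j±m)!: 0!·4!·5!·0!·2!·1! = 5760
prefactor² = (2J+1)·Δ·N² = 384/7
  k=3: −1/(3!·0!·1!·2!·0!·0!) = -1/12
Σ = -1/12  ⇒  CG² = 384/7·(-1/12)² = 8/21
CG = −√(8/21) = -0.617213

−√(8/21) = -0.617213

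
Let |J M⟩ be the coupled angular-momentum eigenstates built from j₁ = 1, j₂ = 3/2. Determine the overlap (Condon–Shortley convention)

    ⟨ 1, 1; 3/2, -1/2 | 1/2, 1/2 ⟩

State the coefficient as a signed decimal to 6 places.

j₁+j₂−J=2  J+j₁−j₂=0  J−j₁+j₂=1  j₁+j₂+J+1=4
(j₁±m₁, j₂±m₂, J±M) = (2,0,1,2,1,0)
P² = 2/3
sum k=0..0:
  [0] +1/2 = 1/2
S = 1/2
C² = P²·S² = 1/6 ; C = +0.408248

+0.408248  (= +√(1/6))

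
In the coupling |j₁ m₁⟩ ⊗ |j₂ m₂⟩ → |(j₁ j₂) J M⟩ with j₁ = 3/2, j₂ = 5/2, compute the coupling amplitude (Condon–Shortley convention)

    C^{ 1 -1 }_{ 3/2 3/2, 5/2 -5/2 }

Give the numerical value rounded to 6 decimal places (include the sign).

j₁+j₂−J=3  J+j₁−j₂=0  J−j₁+j₂=2  j₁+j₂+J+1=6
(j₁±m₁, j₂±m₂, J±M) = (3,0,0,5,0,2)
P² = 72
sum k=0..0:
  [0] +1/12 = 1/12
S = 1/12
C² = P²·S² = 1/2 ; C = +0.707107

+√(1/2) ≈ +0.707107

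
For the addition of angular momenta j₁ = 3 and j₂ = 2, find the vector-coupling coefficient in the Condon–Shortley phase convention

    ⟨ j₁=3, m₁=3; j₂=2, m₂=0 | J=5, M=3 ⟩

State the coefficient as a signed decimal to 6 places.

+√(2/15) = +0.365148

√[11·0!6!4!/11! · 6!0!2!2!8!2!] = √(1105920)
  +(−1)^0/∏(0,0,0,2,6,2)! = 1/2880  (running 1/2880)
⟨..|..⟩ = √(1105920)·(1/2880) = +0.365148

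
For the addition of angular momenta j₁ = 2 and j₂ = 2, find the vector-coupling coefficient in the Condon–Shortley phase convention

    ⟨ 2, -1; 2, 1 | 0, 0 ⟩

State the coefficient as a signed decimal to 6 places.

−√(1/5) ≈ -0.447214

triangle: 4!·0!·0!/5! = 24/120
(j±m)!: 1!·3!·3!·1!·0!·0! = 36
prefactor² = (2J+1)·Δ·N² = 36/5
  k=3: −1/(3!·1!·0!·0!·0!·0!) = -1/6
Σ = -1/6  ⇒  CG² = 36/5·(-1/6)² = 1/5
CG = −√(1/5) = -0.447214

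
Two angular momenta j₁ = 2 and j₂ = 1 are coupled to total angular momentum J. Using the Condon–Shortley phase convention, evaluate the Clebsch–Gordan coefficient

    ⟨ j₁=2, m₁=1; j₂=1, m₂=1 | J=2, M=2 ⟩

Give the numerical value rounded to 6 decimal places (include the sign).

triangle: 1!×3!×1!/6! = 6/720
(j±m)!: 3!×1!×2!×0!×4!×0! = 288
prefactor² = (2J+1)×Δ×N² = 12
  k=1: −1/(1!×0!×0!×1!×3!×0!) = -1/6
Σ = -1/6  ⇒  CG² = 12×(-1/6)² = 1/3
CG = −√(1/3) = -0.577350

-0.577350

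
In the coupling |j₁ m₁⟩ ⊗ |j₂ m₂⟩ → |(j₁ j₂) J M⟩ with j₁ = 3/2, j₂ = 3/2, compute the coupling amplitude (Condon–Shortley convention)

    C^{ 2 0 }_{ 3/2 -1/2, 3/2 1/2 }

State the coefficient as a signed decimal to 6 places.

−√(1/4) ≈ -0.500000

√[5·1!2!2!/6! · 1!2!2!1!2!2!] = √(4/9)
  +(−1)^0/∏(0,1,2,2,0,0)! = 1/4  (running 1/4)
  +(−1)^1/∏(1,0,1,1,1,1)! = -1  (running -3/4)
⟨..|..⟩ = √(4/9)·(-3/4) = -0.500000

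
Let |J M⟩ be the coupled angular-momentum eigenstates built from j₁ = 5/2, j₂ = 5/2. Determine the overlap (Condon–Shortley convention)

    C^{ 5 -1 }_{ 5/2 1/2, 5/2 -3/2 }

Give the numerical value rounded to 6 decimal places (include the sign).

triangle: 0!*5!*5!/11! = 14400/39916800
(j±m)!: 3!*2!*1!*4!*4!*6! = 4976640
prefactor² = (2J+1)*Δ*N² = 138240/7
  k=0: +1/(0!*0!*2!*1!*3!*4!) = 1/288
Σ = 1/288  ⇒  CG² = 138240/7*1/288² = 5/21
CG = +√(5/21) = +0.487950

+√(5/21) = +0.487950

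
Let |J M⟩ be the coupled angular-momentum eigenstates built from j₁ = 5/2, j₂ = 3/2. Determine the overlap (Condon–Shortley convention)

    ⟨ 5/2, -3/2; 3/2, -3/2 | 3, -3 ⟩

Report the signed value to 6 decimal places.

√[7·1!4!2!/8! · 1!4!0!3!0!6!] = √(864)
  +(−1)^0/∏(0,1,4,0,0,2)! = 1/48  (running 1/48)
⟨..|..⟩ = √(864)·(1/48) = +0.612372

+√(3/8) = +0.612372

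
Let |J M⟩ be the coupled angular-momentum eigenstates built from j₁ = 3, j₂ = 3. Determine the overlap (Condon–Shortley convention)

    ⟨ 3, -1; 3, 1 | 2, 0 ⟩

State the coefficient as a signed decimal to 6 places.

−√(3/28) = -0.327327

j₁+j₂−J=4  J+j₁−j₂=2  J−j₁+j₂=2  j₁+j₂+J+1=9
(j₁±m₁, j₂±m₂, J±M) = (2,4,4,2,2,2)
P² = 256/21
sum k=2..4:
  [2] +1/16 = 1/16
  [3] −1/6 = -1/6
  [4] +1/96 = 1/96
S = -3/32
C² = P²·S² = 3/28 ; C = -0.327327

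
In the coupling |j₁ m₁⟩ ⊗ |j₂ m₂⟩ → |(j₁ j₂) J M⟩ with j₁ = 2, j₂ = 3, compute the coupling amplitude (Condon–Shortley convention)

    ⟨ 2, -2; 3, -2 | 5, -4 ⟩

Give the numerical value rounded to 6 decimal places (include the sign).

+√(3/5) = +0.774597

j₁+j₂−J=0  J+j₁−j₂=4  J−j₁+j₂=6  j₁+j₂+J+1=11
(j₁±m₁, j₂±m₂, J±M) = (0,4,1,5,1,9)
P² = 4976640
sum k=0..0:
  [0] +1/2880 = 1/2880
S = 1/2880
C² = P²·S² = 3/5 ; C = +0.774597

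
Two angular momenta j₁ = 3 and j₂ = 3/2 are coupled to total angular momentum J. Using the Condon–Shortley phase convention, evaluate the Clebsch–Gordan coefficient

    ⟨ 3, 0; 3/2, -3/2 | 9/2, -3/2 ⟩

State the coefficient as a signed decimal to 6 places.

+√(5/21) = +0.487950

triangle: 0!×6!×3!/10! = 4320/3628800
(j±m)!: 3!×3!×0!×3!×3!×6! = 933120
prefactor² = (2J+1)×Δ×N² = 77760/7
  k=0: +1/(0!×0!×3!×0!×3!×3!) = 1/216
Σ = 1/216  ⇒  CG² = 77760/7×1/216² = 5/21
CG = +√(5/21) = +0.487950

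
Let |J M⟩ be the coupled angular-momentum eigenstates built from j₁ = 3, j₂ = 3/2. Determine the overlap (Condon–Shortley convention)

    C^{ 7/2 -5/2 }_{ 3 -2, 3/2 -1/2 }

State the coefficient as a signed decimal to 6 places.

−√(1/7) ≈ -0.377964

j₁+j₂−J=1  J+j₁−j₂=5  J−j₁+j₂=2  j₁+j₂+J+1=9
(j₁±m₁, j₂±m₂, J±M) = (1,5,1,2,1,6)
P² = 6400/7
sum k=0..1:
  [0] +1/120 = 1/120
  [1] −1/48 = -1/48
S = -1/80
C² = P²·S² = 1/7 ; C = -0.377964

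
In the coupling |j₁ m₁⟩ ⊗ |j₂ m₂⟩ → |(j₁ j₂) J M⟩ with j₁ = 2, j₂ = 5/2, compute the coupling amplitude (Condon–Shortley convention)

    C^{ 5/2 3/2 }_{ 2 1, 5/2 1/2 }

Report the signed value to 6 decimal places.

triangle: 2!*2!*3!/8! = 24/40320
(j±m)!: 3!*1!*3!*2!*4!*1! = 1728
prefactor² = (2J+1)*Δ*N² = 216/35
  k=0: +1/(0!*2!*1!*3!*1!*0!) = 1/12
  k=1: −1/(1!*1!*0!*2!*2!*1!) = -1/4
Σ = -1/6  ⇒  CG² = 216/35*(-1/6)² = 6/35
CG = −√(6/35) = -0.414039

-0.414039  (= −√(6/35))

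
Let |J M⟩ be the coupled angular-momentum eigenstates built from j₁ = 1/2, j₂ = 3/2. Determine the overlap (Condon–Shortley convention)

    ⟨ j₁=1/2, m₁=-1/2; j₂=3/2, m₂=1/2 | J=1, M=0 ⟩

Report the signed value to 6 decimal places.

-0.707107  (= −√(1/2))

j₁+j₂−J=1  J+j₁−j₂=0  J−j₁+j₂=2  j₁+j₂+J+1=4
(j₁±m₁, j₂±m₂, J±M) = (0,1,2,1,1,1)
P² = 1/2
sum k=1..1:
  [1] −1/1 = -1
S = -1
C² = P²·S² = 1/2 ; C = -0.707107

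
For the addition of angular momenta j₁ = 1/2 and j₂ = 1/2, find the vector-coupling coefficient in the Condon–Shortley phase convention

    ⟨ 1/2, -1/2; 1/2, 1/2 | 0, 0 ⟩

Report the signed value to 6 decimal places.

√[1·1!0!0!/2! · 0!1!1!0!0!0!] = √(1/2)
  +(−1)^1/∏(1,0,0,0,0,0)! = -1  (running -1)
⟨..|..⟩ = √(1/2)·(-1) = -0.707107

−√(1/2) ≈ -0.707107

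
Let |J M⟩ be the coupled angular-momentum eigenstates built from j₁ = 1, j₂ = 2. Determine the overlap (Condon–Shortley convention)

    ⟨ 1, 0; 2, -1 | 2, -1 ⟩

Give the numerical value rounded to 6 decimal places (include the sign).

√[5·1!1!3!/6! · 1!1!1!3!1!3!] = √(3/2)
  +(−1)^0/∏(0,1,1,1,0,2)! = 1/2  (running 1/2)
  +(−1)^1/∏(1,0,0,0,1,3)! = -1/6  (running 1/3)
⟨..|..⟩ = √(3/2)·(1/3) = +0.408248

+√(1/6) ≈ +0.408248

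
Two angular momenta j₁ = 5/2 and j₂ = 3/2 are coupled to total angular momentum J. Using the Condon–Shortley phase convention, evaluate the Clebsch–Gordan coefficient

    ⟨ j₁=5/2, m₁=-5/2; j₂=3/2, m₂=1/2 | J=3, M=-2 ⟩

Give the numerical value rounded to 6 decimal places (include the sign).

j₁+j₂−J=1  J+j₁−j₂=4  J−j₁+j₂=2  j₁+j₂+J+1=8
(j₁±m₁, j₂±m₂, J±M) = (0,5,2,1,1,5)
P² = 240
sum k=1..1:
  [1] −1/24 = -1/24
S = -1/24
C² = P²·S² = 5/12 ; C = -0.645497

−√(5/12) ≈ -0.645497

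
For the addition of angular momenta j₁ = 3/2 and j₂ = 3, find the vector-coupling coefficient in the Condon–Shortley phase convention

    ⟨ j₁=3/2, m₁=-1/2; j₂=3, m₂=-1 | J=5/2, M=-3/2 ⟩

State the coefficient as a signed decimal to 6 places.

j₁+j₂−J=2  J+j₁−j₂=1  J−j₁+j₂=4  j₁+j₂+J+1=8
(j₁±m₁, j₂±m₂, J±M) = (1,2,2,4,1,4)
P² = 576/35
sum k=1..2:
  [1] −1/6 = -1/6
  [2] +1/48 = 1/48
S = -7/48
C² = P²·S² = 7/20 ; C = -0.591608

-0.591608  (= −√(7/20))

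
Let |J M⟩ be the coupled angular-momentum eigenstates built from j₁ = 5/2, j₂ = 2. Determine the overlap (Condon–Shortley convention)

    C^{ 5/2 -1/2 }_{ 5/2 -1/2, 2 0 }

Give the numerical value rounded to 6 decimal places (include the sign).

-0.478091

√[6·2!3!2!/8! · 2!3!2!2!2!3!] = √(72/35)
  +(−1)^0/∏(0,2,3,2,0,0)! = 1/24  (running 1/24)
  +(−1)^1/∏(1,1,2,1,1,1)! = -1/2  (running -11/24)
  +(−1)^2/∏(2,0,1,0,2,2)! = 1/8  (running -1/3)
⟨..|..⟩ = √(72/35)·(-1/3) = -0.478091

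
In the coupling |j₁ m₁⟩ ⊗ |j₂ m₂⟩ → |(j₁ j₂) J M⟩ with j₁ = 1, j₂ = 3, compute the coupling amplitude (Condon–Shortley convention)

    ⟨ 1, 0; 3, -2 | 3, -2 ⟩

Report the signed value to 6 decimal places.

+√(1/3) ≈ +0.577350

j₁+j₂−J=1  J+j₁−j₂=1  J−j₁+j₂=5  j₁+j₂+J+1=8
(j₁±m₁, j₂±m₂, J±M) = (1,1,1,5,1,5)
P² = 300
sum k=0..1:
  [0] +1/24 = 1/24
  [1] −1/120 = -1/120
S = 1/30
C² = P²·S² = 1/3 ; C = +0.577350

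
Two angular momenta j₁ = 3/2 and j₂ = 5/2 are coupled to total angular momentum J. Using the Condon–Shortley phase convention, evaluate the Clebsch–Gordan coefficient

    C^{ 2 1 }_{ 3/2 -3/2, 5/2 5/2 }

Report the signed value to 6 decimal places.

+0.597614  (= +√(5/14))

√[5·2!1!3!/7! · 0!3!5!0!3!1!] = √(360/7)
  +(−1)^2/∏(2,0,1,3,0,0)! = 1/12  (running 1/12)
⟨..|..⟩ = √(360/7)·(1/12) = +0.597614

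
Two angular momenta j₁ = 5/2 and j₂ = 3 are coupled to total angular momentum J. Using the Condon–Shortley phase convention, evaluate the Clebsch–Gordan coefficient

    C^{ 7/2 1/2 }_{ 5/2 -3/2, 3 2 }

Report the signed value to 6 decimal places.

+0.563436  (= +√(20/63))

j₁+j₂−J=2  J+j₁−j₂=3  J−j₁+j₂=4  j₁+j₂+J+1=10
(j₁±m₁, j₂±m₂, J±M) = (1,4,5,1,4,3)
P² = 9216/35
sum k=1..2:
  [1] −1/144 = -1/144
  [2] +1/24 = 1/24
S = 5/144
C² = P²·S² = 20/63 ; C = +0.563436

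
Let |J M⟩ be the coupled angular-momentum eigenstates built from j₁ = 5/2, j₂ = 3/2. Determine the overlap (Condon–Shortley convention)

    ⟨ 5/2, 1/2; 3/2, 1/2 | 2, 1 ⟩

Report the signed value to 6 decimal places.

j₁+j₂−J=2  J+j₁−j₂=3  J−j₁+j₂=1  j₁+j₂+J+1=7
(j₁±m₁, j₂±m₂, J±M) = (3,2,2,1,3,1)
P² = 12/7
sum k=1..2:
  [1] −1/2 = -1/2
  [2] +1/12 = 1/12
S = -5/12
C² = P²·S² = 25/84 ; C = -0.545545

-0.545545  (= −√(25/84))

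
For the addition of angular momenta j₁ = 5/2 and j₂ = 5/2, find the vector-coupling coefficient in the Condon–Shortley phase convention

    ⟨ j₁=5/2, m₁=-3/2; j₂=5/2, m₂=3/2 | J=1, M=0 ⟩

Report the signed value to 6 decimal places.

−√(9/70) ≈ -0.358569

triangle: 4!·1!·1!/7! = 24/5040
(j±m)!: 1!·4!·4!·1!·1!·1! = 576
prefactor² = (2J+1)·Δ·N² = 288/35
  k=3: −1/(3!·1!·1!·1!·0!·0!) = -1/6
  k=4: +1/(4!·0!·0!·0!·1!·1!) = 1/24
Σ = -1/8  ⇒  CG² = 288/35·(-1/8)² = 9/70
CG = −√(9/70) = -0.358569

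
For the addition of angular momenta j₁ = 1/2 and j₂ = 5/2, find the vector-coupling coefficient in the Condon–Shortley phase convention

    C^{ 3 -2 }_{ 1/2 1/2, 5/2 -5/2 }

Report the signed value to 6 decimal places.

+0.408248

√[7·0!1!5!/7! · 1!0!0!5!1!5!] = √(2400)
  +(−1)^0/∏(0,0,0,0,1,5)! = 1/120  (running 1/120)
⟨..|..⟩ = √(2400)·(1/120) = +0.408248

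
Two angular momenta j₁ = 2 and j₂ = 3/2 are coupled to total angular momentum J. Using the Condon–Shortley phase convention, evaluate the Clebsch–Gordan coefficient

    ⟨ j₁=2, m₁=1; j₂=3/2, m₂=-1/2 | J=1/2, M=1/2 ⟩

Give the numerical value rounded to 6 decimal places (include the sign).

−√(3/10) ≈ -0.547723

triangle: 3!×1!×0!/5! = 6/120
(j±m)!: 3!×1!×1!×2!×1!×0! = 12
prefactor² = (2J+1)×Δ×N² = 6/5
  k=1: −1/(1!×2!×0!×0!×1!×0!) = -1/2
Σ = -1/2  ⇒  CG² = 6/5×(-1/2)² = 3/10
CG = −√(3/10) = -0.547723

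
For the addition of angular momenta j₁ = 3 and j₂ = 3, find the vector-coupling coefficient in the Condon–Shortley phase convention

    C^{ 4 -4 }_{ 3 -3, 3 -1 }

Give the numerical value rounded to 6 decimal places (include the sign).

triangle: 2!·4!·4!/11! = 1152/39916800
(j±m)!: 0!·6!·2!·4!·0!·8! = 1393459200
prefactor² = (2J+1)·Δ·N² = 3981312/11
  k=2: +1/(2!·0!·4!·0!·0!·4!) = 1/1152
Σ = 1/1152  ⇒  CG² = 3981312/11·1/1152² = 3/11
CG = +√(3/11) = +0.522233

+√(3/11) ≈ +0.522233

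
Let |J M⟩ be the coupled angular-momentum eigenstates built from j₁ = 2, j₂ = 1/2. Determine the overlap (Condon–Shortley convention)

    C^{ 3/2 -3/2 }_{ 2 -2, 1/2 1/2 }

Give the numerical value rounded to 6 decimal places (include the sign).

triangle: 1!*3!*0!/5! = 6/120
(j±m)!: 0!*4!*1!*0!*0!*3! = 144
prefactor² = (2J+1)*Δ*N² = 144/5
  k=1: −1/(1!*0!*3!*0!*0!*0!) = -1/6
Σ = -1/6  ⇒  CG² = 144/5*(-1/6)² = 4/5
CG = −√(4/5) = -0.894427

-0.894427  (= −√(4/5))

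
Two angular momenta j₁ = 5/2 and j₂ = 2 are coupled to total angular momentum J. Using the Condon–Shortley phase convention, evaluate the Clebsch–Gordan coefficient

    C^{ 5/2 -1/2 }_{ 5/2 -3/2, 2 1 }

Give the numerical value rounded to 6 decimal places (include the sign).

+0.414039

triangle: 2!*3!*2!/8! = 24/40320
(j±m)!: 1!*4!*3!*1!*2!*3! = 1728
prefactor² = (2J+1)*Δ*N² = 216/35
  k=1: −1/(1!*1!*3!*2!*0!*0!) = -1/12
  k=2: +1/(2!*0!*2!*1!*1!*1!) = 1/4
Σ = 1/6  ⇒  CG² = 216/35*1/6² = 6/35
CG = +√(6/35) = +0.414039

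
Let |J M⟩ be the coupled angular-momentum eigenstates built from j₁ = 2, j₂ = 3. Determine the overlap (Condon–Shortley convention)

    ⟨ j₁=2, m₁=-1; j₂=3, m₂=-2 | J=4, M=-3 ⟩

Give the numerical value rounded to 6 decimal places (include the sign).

√[9·1!3!5!/10! · 1!3!1!5!1!7!] = √(6480)
  +(−1)^0/∏(0,1,3,1,0,4)! = 1/144  (running 1/144)
  +(−1)^1/∏(1,0,2,0,1,5)! = -1/240  (running 1/360)
⟨..|..⟩ = √(6480)·(1/360) = +0.223607

+√(1/20) = +0.223607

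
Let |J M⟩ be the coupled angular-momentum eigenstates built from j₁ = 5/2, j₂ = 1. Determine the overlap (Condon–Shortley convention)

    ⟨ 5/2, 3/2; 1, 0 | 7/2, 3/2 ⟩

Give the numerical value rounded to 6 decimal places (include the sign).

+0.690066

j₁+j₂−J=0  J+j₁−j₂=5  J−j₁+j₂=2  j₁+j₂+J+1=8
(j₁±m₁, j₂±m₂, J±M) = (4,1,1,1,5,2)
P² = 1920/7
sum k=0..0:
  [0] +1/24 = 1/24
S = 1/24
C² = P²·S² = 10/21 ; C = +0.690066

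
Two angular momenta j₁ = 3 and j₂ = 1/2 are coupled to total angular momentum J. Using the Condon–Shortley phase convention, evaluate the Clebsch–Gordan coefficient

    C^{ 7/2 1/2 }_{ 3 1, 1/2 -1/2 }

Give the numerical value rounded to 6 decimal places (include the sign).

+√(3/7) = +0.654654

triangle: 0!×6!×1!/8! = 720/40320
(j±m)!: 4!×2!×0!×1!×4!×3! = 6912
prefactor² = (2J+1)×Δ×N² = 6912/7
  k=0: +1/(0!×0!×2!×0!×4!×1!) = 1/48
Σ = 1/48  ⇒  CG² = 6912/7×1/48² = 3/7
CG = +√(3/7) = +0.654654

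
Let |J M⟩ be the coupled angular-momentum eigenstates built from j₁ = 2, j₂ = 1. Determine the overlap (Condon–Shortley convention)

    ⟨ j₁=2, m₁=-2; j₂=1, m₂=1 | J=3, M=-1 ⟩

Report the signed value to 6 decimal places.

+√(1/15) = +0.258199

√[7·0!4!2!/7! · 0!4!2!0!2!4!] = √(768/5)
  +(−1)^0/∏(0,0,4,2,0,0)! = 1/48  (running 1/48)
⟨..|..⟩ = √(768/5)·(1/48) = +0.258199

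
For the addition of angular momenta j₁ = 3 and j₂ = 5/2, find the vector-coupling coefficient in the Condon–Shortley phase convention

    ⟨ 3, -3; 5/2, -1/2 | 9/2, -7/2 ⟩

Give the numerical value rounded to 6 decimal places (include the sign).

−√(16/33) ≈ -0.696311

√[10·1!5!4!/11! · 0!6!2!3!1!8!] = √(2764800/11)
  +(−1)^1/∏(1,0,5,1,0,3)! = -1/720  (running -1/720)
⟨..|..⟩ = √(2764800/11)·(-1/720) = -0.696311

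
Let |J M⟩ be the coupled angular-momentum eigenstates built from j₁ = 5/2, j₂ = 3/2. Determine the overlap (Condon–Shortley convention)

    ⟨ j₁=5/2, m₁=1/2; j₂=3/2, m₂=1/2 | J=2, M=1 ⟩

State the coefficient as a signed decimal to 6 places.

−√(25/84) ≈ -0.545545

j₁+j₂−J=2  J+j₁−j₂=3  J−j₁+j₂=1  j₁+j₂+J+1=7
(j₁±m₁, j₂±m₂, J±M) = (3,2,2,1,3,1)
P² = 12/7
sum k=1..2:
  [1] −1/2 = -1/2
  [2] +1/12 = 1/12
S = -5/12
C² = P²·S² = 25/84 ; C = -0.545545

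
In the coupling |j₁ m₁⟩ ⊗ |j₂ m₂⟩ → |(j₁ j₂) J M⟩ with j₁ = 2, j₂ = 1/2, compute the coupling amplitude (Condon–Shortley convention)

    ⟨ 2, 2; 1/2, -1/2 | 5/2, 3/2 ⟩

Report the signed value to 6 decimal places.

+√(1/5) ≈ +0.447214

j₁+j₂−J=0  J+j₁−j₂=4  J−j₁+j₂=1  j₁+j₂+J+1=6
(j₁±m₁, j₂±m₂, J±M) = (4,0,0,1,4,1)
P² = 576/5
sum k=0..0:
  [0] +1/24 = 1/24
S = 1/24
C² = P²·S² = 1/5 ; C = +0.447214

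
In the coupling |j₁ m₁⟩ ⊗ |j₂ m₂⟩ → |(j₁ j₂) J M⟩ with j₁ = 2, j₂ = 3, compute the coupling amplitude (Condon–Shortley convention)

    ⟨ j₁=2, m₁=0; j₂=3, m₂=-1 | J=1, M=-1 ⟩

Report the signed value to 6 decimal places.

+√(6/35) = +0.414039

√[3·4!0!2!/7! · 2!2!2!4!0!2!] = √(384/35)
  +(−1)^2/∏(2,2,0,0,0,2)! = 1/8  (running 1/8)
⟨..|..⟩ = √(384/35)·(1/8) = +0.414039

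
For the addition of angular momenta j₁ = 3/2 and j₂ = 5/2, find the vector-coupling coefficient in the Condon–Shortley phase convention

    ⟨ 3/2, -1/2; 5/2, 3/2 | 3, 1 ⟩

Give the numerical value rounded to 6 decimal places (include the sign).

−√(49/120) = -0.639010

triangle: 1!*2!*4!/8! = 48/40320
(j±m)!: 1!*2!*4!*1!*4!*2! = 2304
prefactor² = (2J+1)*Δ*N² = 96/5
  k=0: +1/(0!*1!*2!*4!*0!*0!) = 1/48
  k=1: −1/(1!*0!*1!*3!*1!*1!) = -1/6
Σ = -7/48  ⇒  CG² = 96/5*(-7/48)² = 49/120
CG = −√(49/120) = -0.639010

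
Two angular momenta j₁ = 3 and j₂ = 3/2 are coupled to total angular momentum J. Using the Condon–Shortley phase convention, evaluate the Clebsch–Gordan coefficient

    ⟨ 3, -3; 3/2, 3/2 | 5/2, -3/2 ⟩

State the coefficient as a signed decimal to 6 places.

√[6·2!4!1!/8! · 0!6!3!0!1!4!] = √(5184/7)
  +(−1)^2/∏(2,0,4,1,0,0)! = 1/48  (running 1/48)
⟨..|..⟩ = √(5184/7)·(1/48) = +0.566947

+0.566947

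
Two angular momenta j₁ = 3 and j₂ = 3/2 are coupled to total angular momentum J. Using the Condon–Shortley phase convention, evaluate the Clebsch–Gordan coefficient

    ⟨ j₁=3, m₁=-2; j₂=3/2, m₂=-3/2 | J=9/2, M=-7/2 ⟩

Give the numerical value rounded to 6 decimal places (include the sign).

+0.816497

√[10·0!6!3!/10! · 1!5!0!3!1!8!] = √(345600)
  +(−1)^0/∏(0,0,5,0,1,3)! = 1/720  (running 1/720)
⟨..|..⟩ = √(345600)·(1/720) = +0.816497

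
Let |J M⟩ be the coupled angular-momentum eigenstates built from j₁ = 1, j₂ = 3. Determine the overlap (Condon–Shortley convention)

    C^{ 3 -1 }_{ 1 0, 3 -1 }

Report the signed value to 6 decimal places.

+0.288675

j₁+j₂−J=1  J+j₁−j₂=1  J−j₁+j₂=5  j₁+j₂+J+1=8
(j₁±m₁, j₂±m₂, J±M) = (1,1,2,4,2,4)
P² = 48
sum k=0..1:
  [0] +1/12 = 1/12
  [1] −1/24 = -1/24
S = 1/24
C² = P²·S² = 1/12 ; C = +0.288675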